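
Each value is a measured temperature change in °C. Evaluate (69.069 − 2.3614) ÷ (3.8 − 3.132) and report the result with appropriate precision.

1 × 10^2

69.069 − 2.3614 = 66.7076, limited to 3 d.p. → 5 s.f.; 3.8 − 3.132 = 0.668, limited to 1 d.p. → 1 s.f.
Carrying full precision, 66.7076 ÷ 0.668 = 99.8616766467…; keep min(5, 1) = 1 s.f.
Rounded to 1 significant figure: 1 × 10^2.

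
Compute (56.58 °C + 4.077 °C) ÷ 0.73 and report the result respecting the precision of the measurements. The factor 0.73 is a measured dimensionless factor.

56.58 °C + 4.077 °C = 60.657 °C; the sum is limited to 2 decimal places (4 s.f.).
Carrying full precision, 60.657 ÷ 0.73 = 83.0917808219… °C; 0.73 has 2 s.f., so the result keeps min(4, 2) = 2 s.f.
Rounded to 2 significant figures: 83 °C.

83 °C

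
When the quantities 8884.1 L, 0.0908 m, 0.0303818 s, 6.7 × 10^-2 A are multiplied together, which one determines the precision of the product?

6.7 × 10^-2 A

8884.1 L → 5 s.f.; 0.0908 m → 3 s.f.; 0.0303818 s → 6 s.f.; 6.7 × 10^-2 A → 2 s.f.
The fewest is 2 significant figures, from 6.7 × 10^-2 A.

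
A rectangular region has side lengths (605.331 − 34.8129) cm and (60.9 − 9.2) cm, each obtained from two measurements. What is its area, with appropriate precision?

605.331 − 34.8129 = 570.5181, limited to 3 d.p. → 6 s.f.; 60.9 − 9.2 = 51.7, limited to 1 d.p. → 3 s.f.
Carrying full precision, 570.5181 × 51.7 = 29495.78577; keep min(6, 3) = 3 s.f.
Rounded to 3 significant figures: 2.95 × 10^4 cm².

2.95 × 10^4 cm²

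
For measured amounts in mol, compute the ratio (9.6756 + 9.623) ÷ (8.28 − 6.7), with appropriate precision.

12

9.6756 + 9.623 = 19.2986, limited to 3 d.p. → 5 s.f.; 8.28 − 6.7 = 1.58, limited to 1 d.p. → 2 s.f.
Carrying full precision, 19.2986 ÷ 1.58 = 12.2143037975…; keep min(5, 2) = 2 s.f.
Rounded to 2 significant figures: 12.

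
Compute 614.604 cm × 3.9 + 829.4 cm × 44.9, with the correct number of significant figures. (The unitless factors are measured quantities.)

614.604 × 3.9 = 2396.9556 → 2.4 × 10³ cm (2 s.f., last digit at the 10^2 place).
829.4 × 44.9 = 37240.06 → 3.72 × 10⁴ cm (3 s.f., last digit at the 10^2 place).
Sum: 39637.0156 cm; keep the coarser place, 10^2.
Result: 3.96 × 10⁴ cm.

3.96 × 10⁴ cm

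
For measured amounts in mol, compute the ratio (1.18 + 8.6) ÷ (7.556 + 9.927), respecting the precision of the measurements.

1.18 + 8.6 = 9.78, limited to 1 d.p. → 2 s.f.; 7.556 + 9.927 = 17.483, limited to 3 d.p. → 5 s.f.
Carrying full precision, 9.78 ÷ 17.483 = 0.559400560545…; keep min(2, 5) = 2 s.f.
Rounded to 2 significant figures: 0.56.

0.56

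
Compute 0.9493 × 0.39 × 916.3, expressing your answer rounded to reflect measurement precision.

0.9493 × 0.39 × 916.3 = 339.2390001
Multiplication/division keeps the fewest significant figures: 0.9493 → 4 s.f., 0.39 → 2 s.f., 916.3 → 4 s.f.; limit is 2.
Rounded to 2 significant figures: 3.4 × 10².

3.4 × 10²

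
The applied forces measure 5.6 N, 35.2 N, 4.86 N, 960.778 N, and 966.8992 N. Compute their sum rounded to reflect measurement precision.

5.6 N + 35.2 N + 4.86 N + 960.778 N + 966.8992 N = 1973.3372 N.
Addition/subtraction keeps the fewest decimal places: 5.6 → 1 decimal place, 35.2 → 1 decimal place, 4.86 → 2 decimal places, 960.778 → 3 decimal places, 966.8992 → 4 decimal places; limit is 1.
Rounded to 1 decimal place: 1973.3 N.

1973.3 N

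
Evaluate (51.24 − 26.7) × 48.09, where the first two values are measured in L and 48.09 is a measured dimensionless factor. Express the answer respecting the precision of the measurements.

1.18 × 10³ L

51.24 L − 26.7 L = 24.54 L; the difference is limited to 1 decimal place (3 s.f.).
Carrying full precision, 24.54 × 48.09 = 1180.1286 L; 48.09 has 4 s.f., so the result keeps min(3, 4) = 3 s.f.
Rounded to 3 significant figures: 1.18 × 10³ L.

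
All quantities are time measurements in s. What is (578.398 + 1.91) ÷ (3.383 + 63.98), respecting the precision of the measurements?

8.615

578.398 + 1.91 = 580.308, limited to 2 d.p. → 5 s.f.; 3.383 + 63.98 = 67.363, limited to 2 d.p. → 4 s.f.
Carrying full precision, 580.308 ÷ 67.363 = 8.61464008432…; keep min(5, 4) = 4 s.f.
Rounded to 4 significant figures: 8.615.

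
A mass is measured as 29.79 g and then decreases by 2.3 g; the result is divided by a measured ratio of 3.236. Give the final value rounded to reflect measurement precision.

29.79 g − 2.3 g = 27.49 g; the difference is limited to 1 decimal place (3 s.f.).
Carrying full precision, 27.49 ÷ 3.236 = 8.49505562423… g; 3.236 has 4 s.f., so the result keeps min(3, 4) = 3 s.f.
Rounded to 3 significant figures: 8.50 g.

8.50 g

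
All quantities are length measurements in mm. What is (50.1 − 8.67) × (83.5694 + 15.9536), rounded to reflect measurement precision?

4.12 × 10^3 mm²

50.1 − 8.67 = 41.43, limited to 1 d.p. → 3 s.f.; 83.5694 + 15.9536 = 99.5230, limited to 4 d.p. → 6 s.f.
Carrying full precision, 41.43 × 99.5230 = 4123.23789; keep min(3, 6) = 3 s.f.
Rounded to 3 significant figures: 4.12 × 10^3 mm².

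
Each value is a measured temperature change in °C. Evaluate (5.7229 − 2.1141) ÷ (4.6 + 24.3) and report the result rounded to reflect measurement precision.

5.7229 − 2.1141 = 3.6088, limited to 4 d.p. → 5 s.f.; 4.6 + 24.3 = 28.9, limited to 1 d.p. → 3 s.f.
Carrying full precision, 3.6088 ÷ 28.9 = 0.124871972318…; keep min(5, 3) = 3 s.f.
Rounded to 3 significant figures: 0.125.

0.125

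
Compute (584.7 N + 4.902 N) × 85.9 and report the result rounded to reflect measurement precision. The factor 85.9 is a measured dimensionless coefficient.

5.06 × 10⁴ N

584.7 N + 4.902 N = 589.602 N; the sum is limited to 1 decimal place (4 s.f.).
Carrying full precision, 589.602 × 85.9 = 50646.8118 N; 85.9 has 3 s.f., so the result keeps min(4, 3) = 3 s.f.
Rounded to 3 significant figures: 5.06 × 10⁴ N.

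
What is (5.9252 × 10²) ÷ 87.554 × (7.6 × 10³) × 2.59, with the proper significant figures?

1.3 × 10⁵

(5.9252 × 10²) ÷ 87.554 × (7.6 × 10³) × 2.59 = 133211.088928…
Multiplication/division keeps the fewest significant figures: 5.9252 × 10² → 5 s.f., 87.554 → 5 s.f., 7.6 × 10³ → 2 s.f., 2.59 → 3 s.f.; limit is 2.
Rounded to 2 significant figures: 1.3 × 10⁵.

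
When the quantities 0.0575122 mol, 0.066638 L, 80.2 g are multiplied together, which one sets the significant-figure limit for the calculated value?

80.2 g

0.0575122 mol → 6 s.f.; 0.066638 L → 5 s.f.; 80.2 g → 3 s.f.
The fewest is 3 significant figures, from 80.2 g.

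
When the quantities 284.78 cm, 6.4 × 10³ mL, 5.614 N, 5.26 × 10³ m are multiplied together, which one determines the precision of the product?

284.78 cm → 5 s.f.; 6.4 × 10³ mL → 2 s.f.; 5.614 N → 4 s.f.; 5.26 × 10³ m → 3 s.f.
The fewest is 2 significant figures, from 6.4 × 10³ mL.

6.4 × 10³ mL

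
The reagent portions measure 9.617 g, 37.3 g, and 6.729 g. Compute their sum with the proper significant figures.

53.6 g

9.617 g + 37.3 g + 6.729 g = 53.646 g.
Addition/subtraction keeps the fewest decimal places: 9.617 → 3 decimal places, 37.3 → 1 decimal place, 6.729 → 3 decimal places; limit is 1.
Rounded to 1 decimal place: 53.6 g.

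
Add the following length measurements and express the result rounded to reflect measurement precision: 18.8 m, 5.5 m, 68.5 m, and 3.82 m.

96.6 m

18.8 m + 5.5 m + 68.5 m + 3.82 m = 96.62 m.
Addition/subtraction keeps the fewest decimal places: 18.8 → 1 decimal place, 5.5 → 1 decimal place, 68.5 → 1 decimal place, 3.82 → 2 decimal places; limit is 1.
Rounded to 1 decimal place: 96.6 m.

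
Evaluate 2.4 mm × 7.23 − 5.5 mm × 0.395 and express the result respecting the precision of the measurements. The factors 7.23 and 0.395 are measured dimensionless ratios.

2.4 × 7.23 = 17.352 → 17 mm (2 s.f., last digit at the 10^0 place).
5.5 × 0.395 = 2.1725 → 2.2 mm (2 s.f., last digit at the 10^-1 place).
Difference: 15.1795 mm; keep the coarser place, 10^0.
Result: 15 mm.

15 mm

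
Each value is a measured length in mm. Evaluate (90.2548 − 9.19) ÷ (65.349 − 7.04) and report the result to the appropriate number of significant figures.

90.2548 − 9.19 = 81.0648, limited to 2 d.p. → 4 s.f.; 65.349 − 7.04 = 58.309, limited to 2 d.p. → 4 s.f.
Carrying full precision, 81.0648 ÷ 58.309 = 1.39026222367…; keep min(4, 4) = 4 s.f.
Rounded to 4 significant figures: 1.390.

1.390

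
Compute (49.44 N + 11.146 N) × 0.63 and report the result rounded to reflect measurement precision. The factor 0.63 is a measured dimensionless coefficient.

38 N

49.44 N + 11.146 N = 60.586 N; the sum is limited to 2 decimal places (4 s.f.).
Carrying full precision, 60.586 × 0.63 = 38.16918 N; 0.63 has 2 s.f., so the result keeps min(4, 2) = 2 s.f.
Rounded to 2 significant figures: 38 N.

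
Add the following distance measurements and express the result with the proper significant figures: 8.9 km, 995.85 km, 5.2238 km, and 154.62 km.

8.9 km + 995.85 km + 5.2238 km + 154.62 km = 1164.5938 km.
Addition/subtraction keeps the fewest decimal places: 8.9 → 1 decimal place, 995.85 → 2 decimal places, 5.2238 → 4 decimal places, 154.62 → 2 decimal places; limit is 1.
Rounded to 1 decimal place: 1164.6 km.

1164.6 km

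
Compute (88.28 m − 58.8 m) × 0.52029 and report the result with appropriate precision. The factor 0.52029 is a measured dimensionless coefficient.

88.28 m − 58.8 m = 29.48 m; the difference is limited to 1 decimal place (3 s.f.).
Carrying full precision, 29.48 × 0.52029 = 15.3381492 m; 0.52029 has 5 s.f., so the result keeps min(3, 5) = 3 s.f.
Rounded to 3 significant figures: 15.3 m.

15.3 m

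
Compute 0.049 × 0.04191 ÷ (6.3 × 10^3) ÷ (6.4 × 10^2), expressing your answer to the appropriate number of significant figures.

0.049 × 0.04191 ÷ (6.3 × 10^3) ÷ (6.4 × 10^2) = 5.09322916667 × 10^-10…
Multiplication/division keeps the fewest significant figures: 0.049 → 2 s.f., 0.04191 → 4 s.f., 6.3 × 10^3 → 2 s.f., 6.4 × 10^2 → 2 s.f.; limit is 2.
Rounded to 2 significant figures: 5.1 × 10^-10.

5.1 × 10^-10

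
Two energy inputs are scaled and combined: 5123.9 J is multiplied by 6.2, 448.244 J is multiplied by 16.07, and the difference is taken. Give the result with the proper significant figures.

5123.9 × 6.2 = 31768.18 → 3.2 × 10⁴ J (2 s.f., last digit at the 10^3 place).
448.244 × 16.07 = 7203.28108 → 7203 J (4 s.f., last digit at the 10^0 place).
Difference: 24564.89892 J; keep the coarser place, 10^3.
Result: 2.5 × 10⁴ J.

2.5 × 10⁴ J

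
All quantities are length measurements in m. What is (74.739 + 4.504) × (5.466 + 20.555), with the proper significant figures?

2062.0 m²

74.739 + 4.504 = 79.243, limited to 3 d.p. → 5 s.f.; 5.466 + 20.555 = 26.021, limited to 3 d.p. → 5 s.f.
Carrying full precision, 79.243 × 26.021 = 2061.982103; keep min(5, 5) = 5 s.f.
Rounded to 5 significant figures: 2062.0 m².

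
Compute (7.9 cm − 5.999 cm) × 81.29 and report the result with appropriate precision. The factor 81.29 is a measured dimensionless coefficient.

1.5 × 10^2 cm

7.9 cm − 5.999 cm = 1.901 cm; the difference is limited to 1 decimal place (2 s.f.).
Carrying full precision, 1.901 × 81.29 = 154.53229 cm; 81.29 has 4 s.f., so the result keeps min(2, 4) = 2 s.f.
Rounded to 2 significant figures: 1.5 × 10^2 cm.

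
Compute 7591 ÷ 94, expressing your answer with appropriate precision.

7591 ÷ 94 = 80.7553191489…
Multiplication/division keeps the fewest significant figures: 7591 → 4 s.f., 94 → 2 s.f.; limit is 2.
Rounded to 2 significant figures: 81.

81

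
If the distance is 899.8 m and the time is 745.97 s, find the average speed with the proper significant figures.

average speed = 899.8 m ÷ 745.97 s = 1.20621472713… m/s.
899.8 has 4 significant figures; 745.97 has 5.
Division/multiplication keeps the fewest: 4 significant figures.
Rounded: 1.206 m/s.

1.206 m/s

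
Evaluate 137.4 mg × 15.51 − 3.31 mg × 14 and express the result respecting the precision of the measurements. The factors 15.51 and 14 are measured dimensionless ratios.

2085 mg

137.4 × 15.51 = 2131.074 → 2131 mg (4 s.f., last digit at the 10^0 place).
3.31 × 14 = 46.34 → 46 mg (2 s.f., last digit at the 10^0 place).
Difference: 2084.734 mg; keep the coarser place, 10^0.
Result: 2085 mg.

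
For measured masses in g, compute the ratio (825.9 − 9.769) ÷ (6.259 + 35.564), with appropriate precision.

825.9 − 9.769 = 816.131, limited to 1 d.p. → 4 s.f.; 6.259 + 35.564 = 41.823, limited to 3 d.p. → 5 s.f.
Carrying full precision, 816.131 ÷ 41.823 = 19.5139277431…; keep min(4, 5) = 4 s.f.
Rounded to 4 significant figures: 19.51.

19.51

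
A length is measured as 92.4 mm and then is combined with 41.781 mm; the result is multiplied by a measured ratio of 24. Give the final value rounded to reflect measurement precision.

92.4 mm + 41.781 mm = 134.181 mm; the sum is limited to 1 decimal place (4 s.f.).
Carrying full precision, 134.181 × 24 = 3220.344 mm; 24 has 2 s.f., so the result keeps min(4, 2) = 2 s.f.
Rounded to 2 significant figures: 3.2 × 10³ mm.

3.2 × 10³ mm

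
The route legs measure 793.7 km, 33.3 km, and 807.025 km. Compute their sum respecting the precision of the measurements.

793.7 km + 33.3 km + 807.025 km = 1634.025 km.
Addition/subtraction keeps the fewest decimal places: 793.7 → 1 decimal place, 33.3 → 1 decimal place, 807.025 → 3 decimal places; limit is 1.
Rounded to 1 decimal place: 1.6340 × 10³ km.

1.6340 × 10³ km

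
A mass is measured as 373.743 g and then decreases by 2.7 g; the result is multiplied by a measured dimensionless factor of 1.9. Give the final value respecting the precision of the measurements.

7.0 × 10² g

373.743 g − 2.7 g = 371.043 g; the difference is limited to 1 decimal place (4 s.f.).
Carrying full precision, 371.043 × 1.9 = 704.9817 g; 1.9 has 2 s.f., so the result keeps min(4, 2) = 2 s.f.
Rounded to 2 significant figures: 7.0 × 10² g.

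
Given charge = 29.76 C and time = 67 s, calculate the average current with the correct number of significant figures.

average current = 29.76 C ÷ 67 s = 0.444179104478… A.
29.76 has 4 significant figures; 67 has 2.
Division/multiplication keeps the fewest: 2 significant figures.
Rounded: 0.44 A.

0.44 A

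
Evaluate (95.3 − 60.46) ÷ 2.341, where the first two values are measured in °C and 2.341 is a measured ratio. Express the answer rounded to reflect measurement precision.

14.9 °C

95.3 °C − 60.46 °C = 34.84 °C; the difference is limited to 1 decimal place (3 s.f.).
Carrying full precision, 34.84 ÷ 2.341 = 14.8825288338… °C; 2.341 has 4 s.f., so the result keeps min(3, 4) = 3 s.f.
Rounded to 3 significant figures: 14.9 °C.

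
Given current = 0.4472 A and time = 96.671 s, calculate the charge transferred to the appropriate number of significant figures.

43.23 C

charge transferred = 0.4472 A × 96.671 s = 43.2312712 C.
0.4472 has 4 significant figures; 96.671 has 5.
Division/multiplication keeps the fewest: 4 significant figures.
Rounded: 43.23 C.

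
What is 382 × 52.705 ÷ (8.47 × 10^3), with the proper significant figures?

382 × 52.705 ÷ (8.47 × 10^3) = 2.37701416765…
Multiplication/division keeps the fewest significant figures: 382 → 3 s.f., 52.705 → 5 s.f., 8.47 × 10^3 → 3 s.f.; limit is 3.
Rounded to 3 significant figures: 2.38.

2.38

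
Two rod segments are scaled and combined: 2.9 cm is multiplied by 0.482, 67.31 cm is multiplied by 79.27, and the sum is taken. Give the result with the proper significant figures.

2.9 × 0.482 = 1.3978 → 1.4 cm (2 s.f., last digit at the 10^-1 place).
67.31 × 79.27 = 5335.6637 → 5336 cm (4 s.f., last digit at the 10^0 place).
Sum: 5337.0615 cm; keep the coarser place, 10^0.
Result: 5337 cm.

5337 cm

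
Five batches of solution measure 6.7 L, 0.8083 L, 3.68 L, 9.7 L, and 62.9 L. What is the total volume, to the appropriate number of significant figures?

6.7 L + 0.8083 L + 3.68 L + 9.7 L + 62.9 L = 83.7883 L.
Addition/subtraction keeps the fewest decimal places: 6.7 → 1 decimal place, 0.8083 → 4 decimal places, 3.68 → 2 decimal places, 9.7 → 1 decimal place, 62.9 → 1 decimal place; limit is 1.
Rounded to 1 decimal place: 83.8 L.

83.8 L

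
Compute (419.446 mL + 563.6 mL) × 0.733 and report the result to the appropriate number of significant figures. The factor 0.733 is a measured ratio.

419.446 mL + 563.6 mL = 983.046 mL; the sum is limited to 1 decimal place (4 s.f.).
Carrying full precision, 983.046 × 0.733 = 720.572718 mL; 0.733 has 3 s.f., so the result keeps min(4, 3) = 3 s.f.
Rounded to 3 significant figures: 721 mL.

721 mL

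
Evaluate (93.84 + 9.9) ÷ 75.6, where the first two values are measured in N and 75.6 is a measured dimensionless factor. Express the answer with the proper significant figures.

93.84 N + 9.9 N = 103.74 N; the sum is limited to 1 decimal place (4 s.f.).
Carrying full precision, 103.74 ÷ 75.6 = 1.37222222222… N; 75.6 has 3 s.f., so the result keeps min(4, 3) = 3 s.f.
Rounded to 3 significant figures: 1.37 N.

1.37 N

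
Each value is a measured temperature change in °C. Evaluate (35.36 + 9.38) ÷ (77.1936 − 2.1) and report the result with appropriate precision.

0.596

35.36 + 9.38 = 44.74, limited to 2 d.p. → 4 s.f.; 77.1936 − 2.1 = 75.0936, limited to 1 d.p. → 3 s.f.
Carrying full precision, 44.74 ÷ 75.0936 = 0.595789787678…; keep min(4, 3) = 3 s.f.
Rounded to 3 significant figures: 0.596.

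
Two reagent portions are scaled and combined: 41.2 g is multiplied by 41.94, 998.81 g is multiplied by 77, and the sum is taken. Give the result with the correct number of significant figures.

41.2 × 41.94 = 1727.928 → 1.73 × 10³ g (3 s.f., last digit at the 10^1 place).
998.81 × 77 = 76908.37 → 7.7 × 10⁴ g (2 s.f., last digit at the 10^3 place).
Sum: 78636.298 g; keep the coarser place, 10^3.
Result: 7.9 × 10⁴ g.

7.9 × 10⁴ g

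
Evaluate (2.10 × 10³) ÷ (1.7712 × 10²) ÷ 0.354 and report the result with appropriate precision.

33.5

(2.10 × 10³) ÷ (1.7712 × 10²) ÷ 0.354 = 33.4925665641…
Multiplication/division keeps the fewest significant figures: 2.10 × 10³ → 3 s.f., 1.7712 × 10² → 5 s.f., 0.354 → 3 s.f.; limit is 3.
Rounded to 3 significant figures: 33.5.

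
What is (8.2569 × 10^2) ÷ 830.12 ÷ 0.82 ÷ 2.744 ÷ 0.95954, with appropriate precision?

(8.2569 × 10^2) ÷ 830.12 ÷ 0.82 ÷ 2.744 ÷ 0.95954 = 0.460696703097…
Multiplication/division keeps the fewest significant figures: 8.2569 × 10^2 → 5 s.f., 830.12 → 5 s.f., 0.82 → 2 s.f., 2.744 → 4 s.f., 0.95954 → 5 s.f.; limit is 2.
Rounded to 2 significant figures: 0.46.

0.46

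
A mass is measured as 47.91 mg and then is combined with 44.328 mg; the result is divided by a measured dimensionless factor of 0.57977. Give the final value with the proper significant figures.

159.1 mg

47.91 mg + 44.328 mg = 92.238 mg; the sum is limited to 2 decimal places (4 s.f.).
Carrying full precision, 92.238 ÷ 0.57977 = 159.094123532… mg; 0.57977 has 5 s.f., so the result keeps min(4, 5) = 4 s.f.
Rounded to 4 significant figures: 159.1 mg.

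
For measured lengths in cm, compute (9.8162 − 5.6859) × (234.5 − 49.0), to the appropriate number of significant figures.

766.2 cm²

9.8162 − 5.6859 = 4.1303, limited to 4 d.p. → 5 s.f.; 234.5 − 49.0 = 185.5, limited to 1 d.p. → 4 s.f.
Carrying full precision, 4.1303 × 185.5 = 766.17065; keep min(5, 4) = 4 s.f.
Rounded to 4 significant figures: 766.2 cm².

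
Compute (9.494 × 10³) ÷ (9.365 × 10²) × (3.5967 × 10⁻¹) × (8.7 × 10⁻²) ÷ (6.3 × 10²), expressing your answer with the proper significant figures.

(9.494 × 10³) ÷ (9.365 × 10²) × (3.5967 × 10⁻¹) × (8.7 × 10⁻²) ÷ (6.3 × 10²) = 0.00050352885577…
Multiplication/division keeps the fewest significant figures: 9.494 × 10³ → 4 s.f., 9.365 × 10² → 4 s.f., 3.5967 × 10⁻¹ → 5 s.f., 8.7 × 10⁻² → 2 s.f., 6.3 × 10² → 2 s.f.; limit is 2.
Rounded to 2 significant figures: 5.0 × 10⁻⁴.

5.0 × 10⁻⁴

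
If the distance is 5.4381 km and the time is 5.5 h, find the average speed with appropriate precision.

average speed = 5.4381 km ÷ 5.5 h = 0.988745454545… km/h.
5.4381 has 5 significant figures; 5.5 has 2.
Division/multiplication keeps the fewest: 2 significant figures.
Rounded: 0.99 km/h.

0.99 km/h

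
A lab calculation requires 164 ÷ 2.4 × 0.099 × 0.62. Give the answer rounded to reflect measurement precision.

164 ÷ 2.4 × 0.099 × 0.62 = 4.1943
Multiplication/division keeps the fewest significant figures: 164 → 3 s.f., 2.4 → 2 s.f., 0.099 → 2 s.f., 0.62 → 2 s.f.; limit is 2.
Rounded to 2 significant figures: 4.2.

4.2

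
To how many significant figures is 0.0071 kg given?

0.0071: leading zeros are not significant.

2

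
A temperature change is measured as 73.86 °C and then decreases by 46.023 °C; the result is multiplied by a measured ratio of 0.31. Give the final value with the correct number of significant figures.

73.86 °C − 46.023 °C = 27.837 °C; the difference is limited to 2 decimal places (4 s.f.).
Carrying full precision, 27.837 × 0.31 = 8.62947 °C; 0.31 has 2 s.f., so the result keeps min(4, 2) = 2 s.f.
Rounded to 2 significant figures: 8.6 °C.

8.6 °C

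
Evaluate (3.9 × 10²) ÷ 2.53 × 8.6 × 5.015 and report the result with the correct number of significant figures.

(3.9 × 10²) ÷ 2.53 × 8.6 × 5.015 = 6648.34387352…
Multiplication/division keeps the fewest significant figures: 3.9 × 10² → 2 s.f., 2.53 → 3 s.f., 8.6 → 2 s.f., 5.015 → 4 s.f.; limit is 2.
Rounded to 2 significant figures: 6.6 × 10³.

6.6 × 10³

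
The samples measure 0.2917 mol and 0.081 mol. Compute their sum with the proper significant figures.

0.2917 mol + 0.081 mol = 0.3727 mol.
Addition/subtraction keeps the fewest decimal places: 0.2917 → 4 decimal places, 0.081 → 3 decimal places; limit is 3.
Rounded to 3 decimal places: 0.373 mol.

0.373 mol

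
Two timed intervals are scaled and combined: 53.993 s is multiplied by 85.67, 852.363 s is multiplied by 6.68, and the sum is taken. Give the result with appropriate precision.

1.032 × 10^4 s

53.993 × 85.67 = 4625.58031 → 4626 s (4 s.f., last digit at the 10^0 place).
852.363 × 6.68 = 5693.78484 → 5.69 × 10^3 s (3 s.f., last digit at the 10^1 place).
Sum: 10319.36515 s; keep the coarser place, 10^1.
Result: 1.032 × 10^4 s.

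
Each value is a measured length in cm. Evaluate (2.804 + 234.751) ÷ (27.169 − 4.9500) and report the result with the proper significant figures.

10.692

2.804 + 234.751 = 237.555, limited to 3 d.p. → 6 s.f.; 27.169 − 4.9500 = 22.2190, limited to 3 d.p. → 5 s.f.
Carrying full precision, 237.555 ÷ 22.2190 = 10.6915252712…; keep min(6, 5) = 5 s.f.
Rounded to 5 significant figures: 10.692.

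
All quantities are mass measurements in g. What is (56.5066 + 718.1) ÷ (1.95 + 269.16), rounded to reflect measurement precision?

2.857

56.5066 + 718.1 = 774.6066, limited to 1 d.p. → 4 s.f.; 1.95 + 269.16 = 271.11, limited to 2 d.p. → 5 s.f.
Carrying full precision, 774.6066 ÷ 271.11 = 2.8571672015…; keep min(4, 5) = 4 s.f.
Rounded to 4 significant figures: 2.857.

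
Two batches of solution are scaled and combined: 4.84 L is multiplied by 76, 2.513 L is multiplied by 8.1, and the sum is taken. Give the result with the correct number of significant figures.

3.9 × 10² L

4.84 × 76 = 367.84 → 3.7 × 10² L (2 s.f., last digit at the 10^1 place).
2.513 × 8.1 = 20.3553 → 2.0 × 10¹ L (2 s.f., last digit at the 10^0 place).
Sum: 388.1953 L; keep the coarser place, 10^1.
Result: 3.9 × 10² L.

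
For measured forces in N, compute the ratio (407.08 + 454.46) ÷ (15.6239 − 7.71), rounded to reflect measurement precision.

1.09 × 10²

407.08 + 454.46 = 861.54, limited to 2 d.p. → 5 s.f.; 15.6239 − 7.71 = 7.9139, limited to 2 d.p. → 3 s.f.
Carrying full precision, 861.54 ÷ 7.9139 = 108.864150419…; keep min(5, 3) = 3 s.f.
Rounded to 3 significant figures: 1.09 × 10².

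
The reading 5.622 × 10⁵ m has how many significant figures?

5.622 × 10⁵: in scientific notation every digit of the coefficient is significant.

4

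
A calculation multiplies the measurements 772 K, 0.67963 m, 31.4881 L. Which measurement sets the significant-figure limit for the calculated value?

772 K

772 K → 3 s.f.; 0.67963 m → 5 s.f.; 31.4881 L → 6 s.f.
The fewest is 3 significant figures, from 772 K.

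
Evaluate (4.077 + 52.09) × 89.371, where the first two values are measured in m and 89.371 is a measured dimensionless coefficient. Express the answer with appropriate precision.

4.077 m + 52.09 m = 56.167 m; the sum is limited to 2 decimal places (4 s.f.).
Carrying full precision, 56.167 × 89.371 = 5019.700957 m; 89.371 has 5 s.f., so the result keeps min(4, 5) = 4 s.f.
Rounded to 4 significant figures: 5.020 × 10^3 m.

5.020 × 10^3 m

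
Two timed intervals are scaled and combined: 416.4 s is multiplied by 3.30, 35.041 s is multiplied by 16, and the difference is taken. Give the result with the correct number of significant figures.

416.4 × 3.30 = 1374.12 → 1.37 × 10³ s (3 s.f., last digit at the 10^1 place).
35.041 × 16 = 560.656 → 5.6 × 10² s (2 s.f., last digit at the 10^1 place).
Difference: 813.464 s; keep the coarser place, 10^1.
Result: 8.1 × 10² s.

8.1 × 10² s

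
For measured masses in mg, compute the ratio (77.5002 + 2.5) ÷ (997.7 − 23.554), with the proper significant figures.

0.0821

77.5002 + 2.5 = 80.0002, limited to 1 d.p. → 3 s.f.; 997.7 − 23.554 = 974.146, limited to 1 d.p. → 4 s.f.
Carrying full precision, 80.0002 ÷ 974.146 = 0.0821234188715…; keep min(3, 4) = 3 s.f.
Rounded to 3 significant figures: 0.0821.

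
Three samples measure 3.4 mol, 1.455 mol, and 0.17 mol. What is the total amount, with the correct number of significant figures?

5.0 mol

3.4 mol + 1.455 mol + 0.17 mol = 5.025 mol.
Addition/subtraction keeps the fewest decimal places: 3.4 → 1 decimal place, 1.455 → 3 decimal places, 0.17 → 2 decimal places; limit is 1.
Rounded to 1 decimal place: 5.0 mol.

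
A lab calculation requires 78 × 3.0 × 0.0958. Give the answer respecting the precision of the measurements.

22

78 × 3.0 × 0.0958 = 22.4172
Multiplication/division keeps the fewest significant figures: 78 → 2 s.f., 3.0 → 2 s.f., 0.0958 → 3 s.f.; limit is 2.
Rounded to 2 significant figures: 22.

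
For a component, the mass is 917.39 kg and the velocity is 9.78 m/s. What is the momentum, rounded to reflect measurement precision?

momentum = 917.39 kg × 9.78 m/s = 8972.0742 kg·m/s.
917.39 has 5 significant figures; 9.78 has 3.
Division/multiplication keeps the fewest: 3 significant figures.
Rounded: 8.97 × 10³ kg·m/s.

8.97 × 10³ kg·m/s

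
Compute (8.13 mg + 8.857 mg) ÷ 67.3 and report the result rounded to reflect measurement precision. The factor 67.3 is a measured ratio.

0.252 mg

8.13 mg + 8.857 mg = 16.987 mg; the sum is limited to 2 decimal places (4 s.f.).
Carrying full precision, 16.987 ÷ 67.3 = 0.252407132244… mg; 67.3 has 3 s.f., so the result keeps min(4, 3) = 3 s.f.
Rounded to 3 significant figures: 0.252 mg.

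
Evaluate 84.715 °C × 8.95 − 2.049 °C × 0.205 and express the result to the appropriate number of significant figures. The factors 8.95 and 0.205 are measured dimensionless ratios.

84.715 × 8.95 = 758.19925 → 758 °C (3 s.f., last digit at the 10^0 place).
2.049 × 0.205 = 0.420045 → 0.420 °C (3 s.f., last digit at the 10^-3 place).
Difference: 757.779205 °C; keep the coarser place, 10^0.
Result: 758 °C.

758 °C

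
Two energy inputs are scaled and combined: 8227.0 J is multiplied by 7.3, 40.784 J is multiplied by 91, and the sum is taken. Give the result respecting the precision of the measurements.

8227.0 × 7.3 = 60057.1 → 6.0 × 10^4 J (2 s.f., last digit at the 10^3 place).
40.784 × 91 = 3711.344 → 3.7 × 10^3 J (2 s.f., last digit at the 10^2 place).
Sum: 63768.444 J; keep the coarser place, 10^3.
Result: 6.4 × 10^4 J.

6.4 × 10^4 J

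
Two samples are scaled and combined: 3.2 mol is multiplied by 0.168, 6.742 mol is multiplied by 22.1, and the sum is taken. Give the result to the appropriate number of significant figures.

3.2 × 0.168 = 0.5376 → 0.54 mol (2 s.f., last digit at the 10^-2 place).
6.742 × 22.1 = 148.9982 → 1.49 × 10^2 mol (3 s.f., last digit at the 10^0 place).
Sum: 149.5358 mol; keep the coarser place, 10^0.
Result: 1.50 × 10^2 mol.

1.50 × 10^2 mol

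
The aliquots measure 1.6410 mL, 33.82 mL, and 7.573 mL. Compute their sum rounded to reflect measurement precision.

43.03 mL

1.6410 mL + 33.82 mL + 7.573 mL = 43.0340 mL.
Addition/subtraction keeps the fewest decimal places: 1.6410 → 4 decimal places, 33.82 → 2 decimal places, 7.573 → 3 decimal places; limit is 2.
Rounded to 2 decimal places: 43.03 mL.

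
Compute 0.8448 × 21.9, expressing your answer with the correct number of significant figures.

18.5

0.8448 × 21.9 = 18.50112
Multiplication/division keeps the fewest significant figures: 0.8448 → 4 s.f., 21.9 → 3 s.f.; limit is 3.
Rounded to 3 significant figures: 18.5.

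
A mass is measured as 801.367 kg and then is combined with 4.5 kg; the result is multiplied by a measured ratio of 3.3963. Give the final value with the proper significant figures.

2737 kg

801.367 kg + 4.5 kg = 805.867 kg; the sum is limited to 1 decimal place (4 s.f.).
Carrying full precision, 805.867 × 3.3963 = 2736.9660921 kg; 3.3963 has 5 s.f., so the result keeps min(4, 5) = 4 s.f.
Rounded to 4 significant figures: 2737 kg.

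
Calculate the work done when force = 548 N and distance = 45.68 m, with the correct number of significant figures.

2.50 × 10^4 J

work done = 548 N × 45.68 m = 25032.64 J.
548 has 3 significant figures; 45.68 has 4.
Division/multiplication keeps the fewest: 3 significant figures.
Rounded: 2.50 × 10^4 J.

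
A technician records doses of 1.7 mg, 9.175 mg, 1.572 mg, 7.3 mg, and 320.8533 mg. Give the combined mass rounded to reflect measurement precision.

3.406 × 10² mg

1.7 mg + 9.175 mg + 1.572 mg + 7.3 mg + 320.8533 mg = 340.6003 mg.
Addition/subtraction keeps the fewest decimal places: 1.7 → 1 decimal place, 9.175 → 3 decimal places, 1.572 → 3 decimal places, 7.3 → 1 decimal place, 320.8533 → 4 decimal places; limit is 1.
Rounded to 1 decimal place: 3.406 × 10² mg.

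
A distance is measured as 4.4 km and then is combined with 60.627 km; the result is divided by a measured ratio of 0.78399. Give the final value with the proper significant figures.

82.9 km

4.4 km + 60.627 km = 65.027 km; the sum is limited to 1 decimal place (3 s.f.).
Carrying full precision, 65.027 ÷ 0.78399 = 82.9436599957… km; 0.78399 has 5 s.f., so the result keeps min(3, 5) = 3 s.f.
Rounded to 3 significant figures: 82.9 km.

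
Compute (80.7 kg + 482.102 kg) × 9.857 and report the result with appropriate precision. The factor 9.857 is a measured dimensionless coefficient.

5548 kg

80.7 kg + 482.102 kg = 562.802 kg; the sum is limited to 1 decimal place (4 s.f.).
Carrying full precision, 562.802 × 9.857 = 5547.539314 kg; 9.857 has 4 s.f., so the result keeps min(4, 4) = 4 s.f.
Rounded to 4 significant figures: 5548 kg.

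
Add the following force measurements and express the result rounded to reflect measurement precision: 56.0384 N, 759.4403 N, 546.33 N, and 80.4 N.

56.0384 N + 759.4403 N + 546.33 N + 80.4 N = 1442.2087 N.
Addition/subtraction keeps the fewest decimal places: 56.0384 → 4 decimal places, 759.4403 → 4 decimal places, 546.33 → 2 decimal places, 80.4 → 1 decimal place; limit is 1.
Rounded to 1 decimal place: 1442.2 N.

1442.2 N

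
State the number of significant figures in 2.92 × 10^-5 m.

3

2.92 × 10^-5: in scientific notation every digit of the coefficient is significant.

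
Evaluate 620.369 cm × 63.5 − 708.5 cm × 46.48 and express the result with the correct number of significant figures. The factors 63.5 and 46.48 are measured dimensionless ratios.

6.5 × 10³ cm

620.369 × 63.5 = 39393.4315 → 3.94 × 10⁴ cm (3 s.f., last digit at the 10^2 place).
708.5 × 46.48 = 32931.08 → 3.293 × 10⁴ cm (4 s.f., last digit at the 10^1 place).
Difference: 6462.3515 cm; keep the coarser place, 10^2.
Result: 6.5 × 10³ cm.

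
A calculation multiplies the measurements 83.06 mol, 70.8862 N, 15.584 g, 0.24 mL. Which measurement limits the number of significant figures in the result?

0.24 mL

83.06 mol → 4 s.f.; 70.8862 N → 6 s.f.; 15.584 g → 5 s.f.; 0.24 mL → 2 s.f.
The fewest is 2 significant figures, from 0.24 mL.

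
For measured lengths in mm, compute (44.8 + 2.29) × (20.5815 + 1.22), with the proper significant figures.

44.8 + 2.29 = 47.09, limited to 1 d.p. → 3 s.f.; 20.5815 + 1.22 = 21.8015, limited to 2 d.p. → 4 s.f.
Carrying full precision, 47.09 × 21.8015 = 1026.632635; keep min(3, 4) = 3 s.f.
Rounded to 3 significant figures: 1.03 × 10^3 mm².

1.03 × 10^3 mm²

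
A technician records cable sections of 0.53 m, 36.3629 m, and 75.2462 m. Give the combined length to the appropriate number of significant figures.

0.53 m + 36.3629 m + 75.2462 m = 112.1391 m.
Addition/subtraction keeps the fewest decimal places: 0.53 → 2 decimal places, 36.3629 → 4 decimal places, 75.2462 → 4 decimal places; limit is 2.
Rounded to 2 decimal places: 112.14 m.

112.14 m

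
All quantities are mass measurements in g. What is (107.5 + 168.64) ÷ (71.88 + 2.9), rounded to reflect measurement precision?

107.5 + 168.64 = 276.14, limited to 1 d.p. → 4 s.f.; 71.88 + 2.9 = 74.78, limited to 1 d.p. → 3 s.f.
Carrying full precision, 276.14 ÷ 74.78 = 3.69269858251…; keep min(4, 3) = 3 s.f.
Rounded to 3 significant figures: 3.69.

3.69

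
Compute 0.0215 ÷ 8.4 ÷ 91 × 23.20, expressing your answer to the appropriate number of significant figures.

6.5 × 10^-4

0.0215 ÷ 8.4 ÷ 91 × 23.20 = 0.000652537938252…
Multiplication/division keeps the fewest significant figures: 0.0215 → 3 s.f., 8.4 → 2 s.f., 91 → 2 s.f., 23.20 → 4 s.f.; limit is 2.
Rounded to 2 significant figures: 6.5 × 10^-4.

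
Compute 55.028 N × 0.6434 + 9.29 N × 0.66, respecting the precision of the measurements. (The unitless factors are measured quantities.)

55.028 × 0.6434 = 35.4050152 → 35.41 N (4 s.f., last digit at the 10^-2 place).
9.29 × 0.66 = 6.1314 → 6.1 N (2 s.f., last digit at the 10^-1 place).
Sum: 41.5364152 N; keep the coarser place, 10^-1.
Result: 41.5 N.

41.5 N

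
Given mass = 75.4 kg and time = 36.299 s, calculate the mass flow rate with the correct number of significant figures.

mass flow rate = 75.4 kg ÷ 36.299 s = 2.07719220915… kg/s.
75.4 has 3 significant figures; 36.299 has 5.
Division/multiplication keeps the fewest: 3 significant figures.
Rounded: 2.08 kg/s.

2.08 kg/s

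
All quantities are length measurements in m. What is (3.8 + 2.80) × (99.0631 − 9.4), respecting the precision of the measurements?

5.9 × 10^2 m²

3.8 + 2.80 = 6.60, limited to 1 d.p. → 2 s.f.; 99.0631 − 9.4 = 89.6631, limited to 1 d.p. → 3 s.f.
Carrying full precision, 6.60 × 89.6631 = 591.77646; keep min(2, 3) = 2 s.f.
Rounded to 2 significant figures: 5.9 × 10^2 m².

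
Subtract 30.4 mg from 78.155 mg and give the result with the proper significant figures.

47.8 mg

78.155 mg − 30.4 mg = 47.755 mg.
Addition/subtraction keeps the fewest decimal places: 78.155 → 3 decimal places, 30.4 → 1 decimal place; limit is 1.
Rounded to 1 decimal place: 47.8 mg.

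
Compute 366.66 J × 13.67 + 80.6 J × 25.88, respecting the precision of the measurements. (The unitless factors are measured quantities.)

366.66 × 13.67 = 5012.2422 → 5012 J (4 s.f., last digit at the 10^0 place).
80.6 × 25.88 = 2085.928 → 2.09 × 10^3 J (3 s.f., last digit at the 10^1 place).
Sum: 7098.1702 J; keep the coarser place, 10^1.
Result: 7.10 × 10^3 J.

7.10 × 10^3 J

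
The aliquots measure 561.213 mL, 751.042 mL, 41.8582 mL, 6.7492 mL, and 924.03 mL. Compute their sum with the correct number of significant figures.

561.213 mL + 751.042 mL + 41.8582 mL + 6.7492 mL + 924.03 mL = 2284.8924 mL.
Addition/subtraction keeps the fewest decimal places: 561.213 → 3 decimal places, 751.042 → 3 decimal places, 41.8582 → 4 decimal places, 6.7492 → 4 decimal places, 924.03 → 2 decimal places; limit is 2.
Rounded to 2 decimal places: 2.28489 × 10³ mL.

2.28489 × 10³ mL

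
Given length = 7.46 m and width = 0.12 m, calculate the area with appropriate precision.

area = 7.46 m × 0.12 m = 0.8952 m².
7.46 has 3 significant figures; 0.12 has 2.
Division/multiplication keeps the fewest: 2 significant figures.
Rounded: 0.90 m².

0.90 m²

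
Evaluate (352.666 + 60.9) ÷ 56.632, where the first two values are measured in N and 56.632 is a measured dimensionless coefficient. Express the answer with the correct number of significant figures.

352.666 N + 60.9 N = 413.566 N; the sum is limited to 1 decimal place (4 s.f.).
Carrying full precision, 413.566 ÷ 56.632 = 7.30269105806… N; 56.632 has 5 s.f., so the result keeps min(4, 5) = 4 s.f.
Rounded to 4 significant figures: 7.303 N.

7.303 N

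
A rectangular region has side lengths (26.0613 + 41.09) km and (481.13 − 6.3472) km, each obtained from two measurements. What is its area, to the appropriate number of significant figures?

26.0613 + 41.09 = 67.1513, limited to 2 d.p. → 4 s.f.; 481.13 − 6.3472 = 474.7828, limited to 2 d.p. → 5 s.f.
Carrying full precision, 67.1513 × 474.7828 = 31882.2822376…; keep min(4, 5) = 4 s.f.
Rounded to 4 significant figures: 3.188 × 10^4 km².

3.188 × 10^4 km²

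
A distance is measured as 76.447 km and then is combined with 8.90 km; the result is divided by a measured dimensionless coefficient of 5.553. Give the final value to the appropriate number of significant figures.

76.447 km + 8.90 km = 85.347 km; the sum is limited to 2 decimal places (4 s.f.).
Carrying full precision, 85.347 ÷ 5.553 = 15.3695299838… km; 5.553 has 4 s.f., so the result keeps min(4, 4) = 4 s.f.
Rounded to 4 significant figures: 15.37 km.

15.37 km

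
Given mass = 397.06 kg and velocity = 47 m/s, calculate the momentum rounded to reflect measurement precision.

1.9 × 10^4 kg·m/s

momentum = 397.06 kg × 47 m/s = 18661.82 kg·m/s.
397.06 has 5 significant figures; 47 has 2.
Division/multiplication keeps the fewest: 2 significant figures.
Rounded: 1.9 × 10^4 kg·m/s.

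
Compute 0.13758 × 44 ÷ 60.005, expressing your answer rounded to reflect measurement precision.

0.13758 × 44 ÷ 60.005 = 0.100883593034…
Multiplication/division keeps the fewest significant figures: 0.13758 → 5 s.f., 44 → 2 s.f., 60.005 → 5 s.f.; limit is 2.
Rounded to 2 significant figures: 0.10.

0.10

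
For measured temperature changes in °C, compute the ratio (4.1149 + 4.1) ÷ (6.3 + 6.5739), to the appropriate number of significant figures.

4.1149 + 4.1 = 8.2149, limited to 1 d.p. → 2 s.f.; 6.3 + 6.5739 = 12.8739, limited to 1 d.p. → 3 s.f.
Carrying full precision, 8.2149 ÷ 12.8739 = 0.638105003146…; keep min(2, 3) = 2 s.f.
Rounded to 2 significant figures: 0.64.

0.64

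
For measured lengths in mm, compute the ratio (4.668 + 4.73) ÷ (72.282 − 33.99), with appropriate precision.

4.668 + 4.73 = 9.398, limited to 2 d.p. → 3 s.f.; 72.282 − 33.99 = 38.292, limited to 2 d.p. → 4 s.f.
Carrying full precision, 9.398 ÷ 38.292 = 0.2454298548…; keep min(3, 4) = 3 s.f.
Rounded to 3 significant figures: 0.245.

0.245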